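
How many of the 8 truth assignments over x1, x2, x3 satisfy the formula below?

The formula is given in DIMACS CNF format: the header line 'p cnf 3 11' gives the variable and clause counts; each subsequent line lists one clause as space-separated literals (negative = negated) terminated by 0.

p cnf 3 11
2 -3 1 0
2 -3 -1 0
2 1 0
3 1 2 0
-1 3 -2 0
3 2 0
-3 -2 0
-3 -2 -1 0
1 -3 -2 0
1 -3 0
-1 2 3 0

1

There are 2^3 = 8 truth assignments over (x1, x2, x3).
Check each against the 11 clauses (columns in the order x1, x2, x3):
  F F F  ✗ fails (x2 ∨ x1)
  F F T  ✗ fails (x2 ∨ ¬x3 ∨ x1)
  F T F  ✓ satisfies all
  F T T  ✗ fails (¬x3 ∨ ¬x2)
  T F F  ✗ fails (x3 ∨ x2)
  T F T  ✗ fails (x2 ∨ ¬x3 ∨ ¬x1)
  T T F  ✗ fails (¬x1 ∨ x3 ∨ ¬x2)
  T T T  ✗ fails (¬x3 ∨ ¬x2)
1 of the 8 rows is a model.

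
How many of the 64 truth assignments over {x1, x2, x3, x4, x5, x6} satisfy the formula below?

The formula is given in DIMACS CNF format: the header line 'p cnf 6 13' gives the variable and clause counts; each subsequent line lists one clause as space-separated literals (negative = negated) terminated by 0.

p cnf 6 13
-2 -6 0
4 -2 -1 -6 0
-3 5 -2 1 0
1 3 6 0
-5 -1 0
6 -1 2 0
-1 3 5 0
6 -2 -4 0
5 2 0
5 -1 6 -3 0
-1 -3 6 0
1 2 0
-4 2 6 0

There are 2^6 = 64 truth assignments over (x1, x2, x3, x4, x5, x6).
Split on x5. With x5 = True, the clauses containing x5 are satisfied and ¬x5 drops from the rest; 1 of the 2^5 = 32 assignments to the other variables satisfy what remains.
With x5 = False, by the same count on the reduced clause set, 0 assignments work.
(One model: x1=F, x2=T, x3=T, x4=F, x5=T, x6=F.)
Total: 1 + 0 = 1.

1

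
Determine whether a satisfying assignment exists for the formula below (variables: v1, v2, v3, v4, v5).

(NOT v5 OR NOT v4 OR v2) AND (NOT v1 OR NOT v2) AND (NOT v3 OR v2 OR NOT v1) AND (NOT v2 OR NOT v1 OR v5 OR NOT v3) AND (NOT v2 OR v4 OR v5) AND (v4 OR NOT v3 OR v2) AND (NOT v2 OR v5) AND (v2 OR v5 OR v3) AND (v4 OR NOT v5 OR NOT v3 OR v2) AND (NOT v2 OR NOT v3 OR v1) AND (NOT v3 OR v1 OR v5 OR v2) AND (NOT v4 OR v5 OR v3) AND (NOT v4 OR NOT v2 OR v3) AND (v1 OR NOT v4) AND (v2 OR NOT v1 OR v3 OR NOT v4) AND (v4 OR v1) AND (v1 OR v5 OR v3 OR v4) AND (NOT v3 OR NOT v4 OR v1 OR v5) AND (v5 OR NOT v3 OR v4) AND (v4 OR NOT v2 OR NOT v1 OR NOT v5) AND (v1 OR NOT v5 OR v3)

Case v1 = true:
From the singleton clause (NOT v2), v2 = false.
From the singleton clause (NOT v3), v3 = false.
From the singleton clause (v5), v5 = true.
From the singleton clause (NOT v4), v4 = false.
All clauses are satisfied.
A satisfying assignment: v1=true, v2=false, v3=false, v4=false, v5=true.

Yes, satisfiable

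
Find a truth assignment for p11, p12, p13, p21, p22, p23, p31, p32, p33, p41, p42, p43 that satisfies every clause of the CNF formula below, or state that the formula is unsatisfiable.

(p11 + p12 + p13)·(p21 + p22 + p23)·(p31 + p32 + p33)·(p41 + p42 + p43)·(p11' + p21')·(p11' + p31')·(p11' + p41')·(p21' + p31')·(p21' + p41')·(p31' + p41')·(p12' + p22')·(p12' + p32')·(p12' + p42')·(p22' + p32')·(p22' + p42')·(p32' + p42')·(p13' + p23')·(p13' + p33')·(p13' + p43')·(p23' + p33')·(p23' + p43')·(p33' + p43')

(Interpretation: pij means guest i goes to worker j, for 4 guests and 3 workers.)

UNSATISFIABLE

Case p11 = 0:
Case p12 = 1:
(p22') alone gives p22 = 0.
(p32') alone gives p32 = 0.
(p42') alone gives p42 = 0.
Case p21 = 1:
(p31') alone gives p31 = 0.
(p33) alone gives p33 = 1.
(p41') alone gives p41 = 0.
(p43) alone gives p43 = 1.
Now (p43') is unsatisfied and unit — conflict.
Undo p21 and try p21 = 0.
(p23) alone gives p23 = 1.
(p13') alone gives p13 = 0.
(p33') alone gives p33 = 0.
(p31) alone gives p31 = 1.
(p41') alone gives p41 = 0.
(p43) alone gives p43 = 1.
Now (p43') is unsatisfied and unit — conflict.
Neither p21 = 1 nor p21 = 0 works.
Undo p12 and try p12 = 0.
(p13) alone gives p13 = 1.
(p23') alone gives p23 = 0.
(p33') alone gives p33 = 0.
(p43') alone gives p43 = 0.
Case p21 = 1:
(p31') alone gives p31 = 0.
(p32) alone gives p32 = 1.
(p41') alone gives p41 = 0.
(p42) alone gives p42 = 1.
Now (p42') is unsatisfied and unit — conflict.
Undo p21 and try p21 = 0.
(p22) alone gives p22 = 1.
(p32') alone gives p32 = 0.
(p31) alone gives p31 = 1.
(p41') alone gives p41 = 0.
(p42) alone gives p42 = 1.
Now (p42') is unsatisfied and unit — conflict.
Neither p21 = 1 nor p21 = 0 works.
Neither p12 = 1 nor p12 = 0 works.
Undo p11 and try p11 = 1.
(p21') alone gives p21 = 0.
(p31') alone gives p31 = 0.
(p41') alone gives p41 = 0.
Case p22 = 1:
(p12') alone gives p12 = 0.
(p32') alone gives p32 = 0.
(p33) alone gives p33 = 1.
(p42') alone gives p42 = 0.
(p43) alone gives p43 = 1.
Now (p43') is unsatisfied and unit — conflict.
Undo p22 and try p22 = 0.
(p23) alone gives p23 = 1.
(p13') alone gives p13 = 0.
(p33') alone gives p33 = 0.
(p32) alone gives p32 = 1.
(p12') alone gives p12 = 0.
(p42') alone gives p42 = 0.
(p43) alone gives p43 = 1.
Now (p43') is unsatisfied and unit — conflict.
Neither p22 = 1 nor p22 = 0 works.
Neither p11 = 1 nor p11 = 0 works.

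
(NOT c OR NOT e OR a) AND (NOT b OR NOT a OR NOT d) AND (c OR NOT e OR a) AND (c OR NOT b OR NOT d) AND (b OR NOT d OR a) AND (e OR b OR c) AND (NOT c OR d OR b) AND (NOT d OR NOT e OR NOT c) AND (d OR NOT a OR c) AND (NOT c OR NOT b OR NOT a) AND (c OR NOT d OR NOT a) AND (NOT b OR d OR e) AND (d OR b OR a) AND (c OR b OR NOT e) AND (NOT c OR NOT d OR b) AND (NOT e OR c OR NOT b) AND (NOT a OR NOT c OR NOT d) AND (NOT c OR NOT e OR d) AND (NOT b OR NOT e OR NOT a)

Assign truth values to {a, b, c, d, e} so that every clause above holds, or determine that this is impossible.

a ↦ false,  b ↦ true,  c ↦ true,  d ↦ true,  e ↦ false

Try c = true.
Try e = false.
Try d = true.
(b) alone gives b = true.
(NOT a) alone gives a = false.
All clauses are satisfied.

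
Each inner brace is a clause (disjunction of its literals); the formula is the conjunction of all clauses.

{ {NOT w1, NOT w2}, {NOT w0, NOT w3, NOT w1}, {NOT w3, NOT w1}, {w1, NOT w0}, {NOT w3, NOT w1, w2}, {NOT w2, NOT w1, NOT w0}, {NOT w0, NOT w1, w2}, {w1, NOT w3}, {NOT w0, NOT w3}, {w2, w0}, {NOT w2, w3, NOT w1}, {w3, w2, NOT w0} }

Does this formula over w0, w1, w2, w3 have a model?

Branch on w1: set w1 = false.
From the singleton clause (NOT w0), w0 = false.
From the singleton clause (NOT w3), w3 = false.
From the singleton clause (w2), w2 = true.
Every clause now holds.
A satisfying assignment: w0=false,  w1=false,  w2=true,  w3=false.

Yes, satisfiable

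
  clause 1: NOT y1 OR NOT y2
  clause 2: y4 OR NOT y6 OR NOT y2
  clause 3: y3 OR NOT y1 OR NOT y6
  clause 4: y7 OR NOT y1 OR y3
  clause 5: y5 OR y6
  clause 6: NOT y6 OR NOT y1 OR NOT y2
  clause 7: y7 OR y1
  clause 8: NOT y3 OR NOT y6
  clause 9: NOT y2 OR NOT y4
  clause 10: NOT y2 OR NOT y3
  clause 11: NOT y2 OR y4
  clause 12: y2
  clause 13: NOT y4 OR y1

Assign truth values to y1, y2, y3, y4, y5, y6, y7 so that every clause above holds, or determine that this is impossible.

From the singleton clause (y2), y2 = true.
From the singleton clause (NOT y1), y1 = false.
From the singleton clause (y7), y7 = true.
From the singleton clause (NOT y4), y4 = false.
Now (y4) is unsatisfied and unit — conflict.

UNSATISFIABLE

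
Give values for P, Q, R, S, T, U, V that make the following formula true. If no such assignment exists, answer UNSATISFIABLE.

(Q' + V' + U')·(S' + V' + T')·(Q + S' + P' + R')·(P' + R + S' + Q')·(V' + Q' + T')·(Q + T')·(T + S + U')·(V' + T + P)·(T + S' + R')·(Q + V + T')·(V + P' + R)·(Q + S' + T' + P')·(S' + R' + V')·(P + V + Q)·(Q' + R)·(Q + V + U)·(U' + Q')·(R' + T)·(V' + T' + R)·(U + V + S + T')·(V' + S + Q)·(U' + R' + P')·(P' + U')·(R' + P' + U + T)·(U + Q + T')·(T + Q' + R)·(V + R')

P=1,  Q=0,  R=0,  S=1,  T=0,  U=0,  V=1

Case Q = 0:
The clause (T') is unit, so T = 0.
The clause (R') is unit, so R = 0.
Case S = 1:
Case V = 1:
The clause (P) is unit, so P = 1.
The clause (U') is unit, so U = 0.
This assignment satisfies each clause.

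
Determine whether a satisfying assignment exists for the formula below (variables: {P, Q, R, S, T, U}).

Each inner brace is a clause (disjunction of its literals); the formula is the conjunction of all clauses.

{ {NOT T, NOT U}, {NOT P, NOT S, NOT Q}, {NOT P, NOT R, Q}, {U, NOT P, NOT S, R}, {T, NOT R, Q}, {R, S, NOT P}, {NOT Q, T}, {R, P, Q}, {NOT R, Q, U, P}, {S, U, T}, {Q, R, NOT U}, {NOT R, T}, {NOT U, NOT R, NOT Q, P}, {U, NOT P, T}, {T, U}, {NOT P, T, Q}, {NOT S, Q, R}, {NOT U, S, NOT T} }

Satisfiable

Try T = true.
(NOT U) alone gives U = false.
Try P = true.
Try S = false.
(R) alone gives R = true.
(Q) alone gives Q = true.
Every clause now holds.
A satisfying assignment: P: true; Q: true; R: true; S: false; T: true; U: false.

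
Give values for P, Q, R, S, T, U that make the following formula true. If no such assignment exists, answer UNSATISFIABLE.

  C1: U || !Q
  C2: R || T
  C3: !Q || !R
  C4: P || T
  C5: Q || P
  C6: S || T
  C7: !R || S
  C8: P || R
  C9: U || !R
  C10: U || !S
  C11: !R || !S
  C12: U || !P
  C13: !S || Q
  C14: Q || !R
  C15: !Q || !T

P=true; Q=false; R=false; S=false; T=true; U=true

Try U = true.
Try R = false.
Unit clause (T) forces T = true.
Unit clause (P) forces P = true.
Unit clause (!Q) forces Q = false.
Unit clause (!S) forces S = false.
Every clause now holds.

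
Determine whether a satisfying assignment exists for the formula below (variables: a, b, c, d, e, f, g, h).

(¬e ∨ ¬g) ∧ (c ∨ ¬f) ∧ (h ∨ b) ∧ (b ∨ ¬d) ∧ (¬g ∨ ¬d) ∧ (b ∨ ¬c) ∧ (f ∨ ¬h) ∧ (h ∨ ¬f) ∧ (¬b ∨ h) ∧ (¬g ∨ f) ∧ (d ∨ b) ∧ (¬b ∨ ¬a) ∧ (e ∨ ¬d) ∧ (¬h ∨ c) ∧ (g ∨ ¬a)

Try e = False.
The clause (¬d) is unit, so d = False.
The clause (b) is unit, so b = True.
The clause (h) is unit, so h = True.
The clause (f) is unit, so f = True.
The clause (c) is unit, so c = True.
The clause (¬a) is unit, so a = False.
No clause remains; g is free.
A satisfying assignment: a ↦ False; b ↦ True; c ↦ True; d ↦ False; e ↦ False; f ↦ True; g ↦ False; h ↦ True.

Yes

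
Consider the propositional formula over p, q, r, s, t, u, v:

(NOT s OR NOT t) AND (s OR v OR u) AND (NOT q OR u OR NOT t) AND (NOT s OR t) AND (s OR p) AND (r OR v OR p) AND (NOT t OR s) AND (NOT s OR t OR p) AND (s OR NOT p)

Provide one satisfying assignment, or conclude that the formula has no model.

Suppose s = false.
From the singleton clause (p), p = true.
That conflicts with the unit clause (NOT p).
Undo s and try s = true.
From the singleton clause (NOT t), t = false.
That conflicts with the unit clause (t).
Neither s = true nor s = false works.

UNSATISFIABLE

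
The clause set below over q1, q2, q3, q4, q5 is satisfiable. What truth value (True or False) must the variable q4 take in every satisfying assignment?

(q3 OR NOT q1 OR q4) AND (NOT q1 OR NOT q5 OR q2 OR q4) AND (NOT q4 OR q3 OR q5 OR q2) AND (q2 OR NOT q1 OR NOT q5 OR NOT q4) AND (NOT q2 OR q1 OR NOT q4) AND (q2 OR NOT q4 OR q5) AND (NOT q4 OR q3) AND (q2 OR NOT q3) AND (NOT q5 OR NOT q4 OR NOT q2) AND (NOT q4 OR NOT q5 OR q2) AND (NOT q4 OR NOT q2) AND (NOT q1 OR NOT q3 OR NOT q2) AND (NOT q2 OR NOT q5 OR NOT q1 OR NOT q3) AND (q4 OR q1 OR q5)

False

Suppose q4 = true.
The clause (q3) is unit, so q3 = true.
The clause (q2) is unit, so q2 = true.
That conflicts with the unit clause (NOT q2).
So every satisfying assignment has q4 = False.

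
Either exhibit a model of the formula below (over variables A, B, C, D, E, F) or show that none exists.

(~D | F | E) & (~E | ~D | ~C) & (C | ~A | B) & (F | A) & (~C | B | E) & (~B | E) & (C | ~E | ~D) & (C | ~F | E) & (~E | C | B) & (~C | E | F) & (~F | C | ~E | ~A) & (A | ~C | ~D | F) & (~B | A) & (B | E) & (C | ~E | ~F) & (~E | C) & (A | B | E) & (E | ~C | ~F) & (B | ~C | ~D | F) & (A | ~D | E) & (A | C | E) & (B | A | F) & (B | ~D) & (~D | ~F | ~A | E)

A=1, B=1, C=1, D=0, E=1, F=0

Branch on F: set F = 0.
From the singleton clause (A), A = 1.
Branch on D: set D = 0.
Branch on C: set C = 1.
From the singleton clause (E), E = 1.
Every clause is now satisfied; B is unconstrained.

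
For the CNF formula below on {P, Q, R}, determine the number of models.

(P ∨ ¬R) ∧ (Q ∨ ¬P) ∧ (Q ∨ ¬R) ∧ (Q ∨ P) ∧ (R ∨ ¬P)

2

There are 2^3 = 8 truth assignments over (P, Q, R).
Split on R. With R = True, the clauses containing R are satisfied and ¬R drops from the rest; 1 of the 2^2 = 4 assignments to the other variables satisfy what remains.
With R = False, by the same count on the reduced clause set, 1 assignment works.
(One model: P=F, Q=T, R=F.)
Total: 1 + 1 = 2.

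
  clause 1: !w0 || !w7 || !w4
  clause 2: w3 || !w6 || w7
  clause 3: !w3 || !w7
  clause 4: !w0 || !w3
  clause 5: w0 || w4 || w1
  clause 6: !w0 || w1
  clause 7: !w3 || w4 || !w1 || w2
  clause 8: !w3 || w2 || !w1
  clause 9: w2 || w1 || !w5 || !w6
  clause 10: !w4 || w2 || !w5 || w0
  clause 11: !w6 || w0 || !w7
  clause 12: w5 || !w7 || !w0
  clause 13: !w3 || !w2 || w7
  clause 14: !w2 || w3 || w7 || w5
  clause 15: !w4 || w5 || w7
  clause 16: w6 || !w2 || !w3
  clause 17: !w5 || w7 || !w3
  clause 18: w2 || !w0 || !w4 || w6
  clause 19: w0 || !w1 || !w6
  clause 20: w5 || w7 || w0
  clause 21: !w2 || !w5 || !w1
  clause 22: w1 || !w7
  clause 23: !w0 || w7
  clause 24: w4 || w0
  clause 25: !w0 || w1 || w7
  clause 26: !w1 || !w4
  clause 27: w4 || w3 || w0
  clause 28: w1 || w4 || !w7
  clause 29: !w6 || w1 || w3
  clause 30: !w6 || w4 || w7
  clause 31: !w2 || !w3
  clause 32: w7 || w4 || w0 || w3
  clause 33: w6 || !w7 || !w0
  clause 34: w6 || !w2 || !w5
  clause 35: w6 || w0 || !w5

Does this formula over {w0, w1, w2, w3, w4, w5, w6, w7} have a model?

Satisfiable

Suppose w3 = false.
Suppose w6 = true.
The clause (w7) is unit, so w7 = true.
The clause (w0) is unit, so w0 = true.
The clause (!w4) is unit, so w4 = false.
The clause (w1) is unit, so w1 = true.
The clause (w5) is unit, so w5 = true.
The clause (!w2) is unit, so w2 = false.
This assignment satisfies each clause.
A satisfying assignment: w0: true; w1: true; w2: false; w3: false; w4: false; w5: true; w6: true; w7: true.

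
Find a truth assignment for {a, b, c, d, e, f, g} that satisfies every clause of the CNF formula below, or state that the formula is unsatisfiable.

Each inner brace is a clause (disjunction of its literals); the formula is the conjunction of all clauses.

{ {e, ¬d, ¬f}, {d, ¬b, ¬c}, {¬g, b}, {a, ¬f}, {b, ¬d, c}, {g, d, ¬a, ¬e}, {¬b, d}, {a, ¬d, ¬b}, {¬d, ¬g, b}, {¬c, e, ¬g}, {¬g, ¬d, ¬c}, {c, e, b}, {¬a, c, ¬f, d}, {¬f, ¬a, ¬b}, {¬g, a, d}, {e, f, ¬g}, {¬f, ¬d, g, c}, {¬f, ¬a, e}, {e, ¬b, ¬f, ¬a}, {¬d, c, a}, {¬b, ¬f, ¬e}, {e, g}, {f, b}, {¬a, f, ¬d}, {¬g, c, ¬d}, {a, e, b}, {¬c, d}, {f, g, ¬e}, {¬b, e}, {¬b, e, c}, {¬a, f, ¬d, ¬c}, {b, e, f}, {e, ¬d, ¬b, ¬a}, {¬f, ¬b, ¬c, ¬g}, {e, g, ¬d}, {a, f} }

Suppose g = False.
The clause (e) is unit, so e = True.
The clause (f) is unit, so f = True.
The clause (a) is unit, so a = True.
The clause (d) is unit, so d = True.
The clause (¬b) is unit, so b = False.
The clause (c) is unit, so c = True.
Every clause now holds.

a=True, b=False, c=True, d=True, e=True, f=True, g=False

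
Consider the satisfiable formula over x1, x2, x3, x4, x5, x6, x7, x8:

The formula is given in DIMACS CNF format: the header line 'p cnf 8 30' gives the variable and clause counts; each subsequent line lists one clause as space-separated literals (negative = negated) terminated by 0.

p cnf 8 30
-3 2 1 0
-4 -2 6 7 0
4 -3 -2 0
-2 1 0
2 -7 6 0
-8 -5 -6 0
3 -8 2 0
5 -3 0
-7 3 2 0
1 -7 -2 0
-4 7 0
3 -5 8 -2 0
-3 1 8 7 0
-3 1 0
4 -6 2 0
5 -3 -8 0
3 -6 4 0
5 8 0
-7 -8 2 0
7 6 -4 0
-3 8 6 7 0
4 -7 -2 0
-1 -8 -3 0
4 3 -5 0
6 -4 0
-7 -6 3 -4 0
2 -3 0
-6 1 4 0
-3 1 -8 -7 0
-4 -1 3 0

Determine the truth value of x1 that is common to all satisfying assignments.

True

Suppose x1 = False.
(¬x2) alone gives x2 = False.
(¬x3) alone gives x3 = False.
(¬x8) alone gives x8 = False.
(¬x7) alone gives x7 = False.
(¬x4) alone gives x4 = False.
(¬x6) alone gives x6 = False.
(x5) alone gives x5 = True.
That conflicts with the unit clause (¬x5).
So every satisfying assignment has x1 = True.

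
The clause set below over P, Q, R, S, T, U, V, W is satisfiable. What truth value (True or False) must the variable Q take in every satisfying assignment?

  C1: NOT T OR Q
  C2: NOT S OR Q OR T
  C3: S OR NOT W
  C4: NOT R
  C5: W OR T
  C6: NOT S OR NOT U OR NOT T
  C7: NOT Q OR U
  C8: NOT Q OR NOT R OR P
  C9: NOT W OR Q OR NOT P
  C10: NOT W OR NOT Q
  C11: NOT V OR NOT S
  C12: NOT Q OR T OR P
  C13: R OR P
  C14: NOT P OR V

Suppose Q = false.
From the singleton clause (NOT T), T = false.
From the singleton clause (NOT S), S = false.
From the singleton clause (NOT W), W = false.
Now (W) is unsatisfied and unit — conflict.
So every satisfying assignment has Q = True.

True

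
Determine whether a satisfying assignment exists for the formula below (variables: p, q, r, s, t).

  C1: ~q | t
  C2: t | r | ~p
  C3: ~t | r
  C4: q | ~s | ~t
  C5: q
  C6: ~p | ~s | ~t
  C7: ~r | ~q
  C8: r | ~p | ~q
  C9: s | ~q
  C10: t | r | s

No

The clause (q) is unit, so q = 1.
The clause (t) is unit, so t = 1.
The clause (r) is unit, so r = 1.
Now (~r) is unsatisfied and unit — conflict.
No assignment satisfies every clause.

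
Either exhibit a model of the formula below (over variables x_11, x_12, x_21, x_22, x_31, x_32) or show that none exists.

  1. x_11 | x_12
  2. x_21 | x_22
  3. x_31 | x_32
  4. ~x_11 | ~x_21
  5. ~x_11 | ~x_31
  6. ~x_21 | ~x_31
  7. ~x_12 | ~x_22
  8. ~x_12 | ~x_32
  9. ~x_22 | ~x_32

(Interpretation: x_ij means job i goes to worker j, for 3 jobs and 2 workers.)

Branch on x_11: set x_11 = 1.
Unit clause (~x_21) forces x_21 = 0.
Unit clause (x_22) forces x_22 = 1.
Unit clause (~x_31) forces x_31 = 0.
Unit clause (x_32) forces x_32 = 1.
That conflicts with the unit clause (~x_32).
Undo x_11 and try x_11 = 0.
Unit clause (x_12) forces x_12 = 1.
Unit clause (~x_22) forces x_22 = 0.
Unit clause (x_21) forces x_21 = 1.
Unit clause (~x_31) forces x_31 = 0.
Unit clause (x_32) forces x_32 = 1.
That conflicts with the unit clause (~x_32).
Neither x_11 = 1 nor x_11 = 0 works.

UNSATISFIABLE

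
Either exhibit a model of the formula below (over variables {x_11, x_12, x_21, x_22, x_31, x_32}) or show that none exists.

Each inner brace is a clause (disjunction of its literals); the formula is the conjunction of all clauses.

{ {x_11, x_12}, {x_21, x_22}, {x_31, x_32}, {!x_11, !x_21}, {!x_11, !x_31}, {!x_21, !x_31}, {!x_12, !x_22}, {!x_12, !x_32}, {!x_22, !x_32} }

Try x_11 = true.
Unit clause (!x_21) forces x_21 = false.
Unit clause (x_22) forces x_22 = true.
Unit clause (!x_31) forces x_31 = false.
Unit clause (x_32) forces x_32 = true.
Now (!x_32) is unsatisfied and unit — conflict.
That branch fails; take x_11 = false instead.
Unit clause (x_12) forces x_12 = true.
Unit clause (!x_22) forces x_22 = false.
Unit clause (x_21) forces x_21 = true.
Unit clause (!x_31) forces x_31 = false.
Unit clause (x_32) forces x_32 = true.
Now (!x_32) is unsatisfied and unit — conflict.
Both values of x_11 lead to a conflict.

UNSATISFIABLE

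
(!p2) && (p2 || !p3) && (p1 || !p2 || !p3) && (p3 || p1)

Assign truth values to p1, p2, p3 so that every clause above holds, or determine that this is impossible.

Unit clause (!p2) forces p2 = false.
Unit clause (!p3) forces p3 = false.
Unit clause (p1) forces p1 = true.
All clauses are satisfied.

p1=true, p2=false, p3=false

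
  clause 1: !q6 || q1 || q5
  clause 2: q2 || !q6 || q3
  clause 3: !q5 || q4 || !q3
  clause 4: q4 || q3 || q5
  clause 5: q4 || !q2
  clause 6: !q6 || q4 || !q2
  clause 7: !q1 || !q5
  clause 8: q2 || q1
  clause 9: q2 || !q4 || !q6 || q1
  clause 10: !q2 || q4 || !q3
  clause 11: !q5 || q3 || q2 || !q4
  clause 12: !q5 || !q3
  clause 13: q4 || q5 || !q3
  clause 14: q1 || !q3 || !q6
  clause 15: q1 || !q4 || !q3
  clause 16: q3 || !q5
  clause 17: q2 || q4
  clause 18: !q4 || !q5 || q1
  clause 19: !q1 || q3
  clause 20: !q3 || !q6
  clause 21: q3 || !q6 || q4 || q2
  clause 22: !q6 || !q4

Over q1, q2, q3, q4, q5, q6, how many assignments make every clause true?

There are 2^6 = 64 truth assignments over (q1, q2, q3, q4, q5, q6).
Split on q5. With q5 = true, the clauses containing q5 are satisfied and !q5 drops from the rest; 0 of the 2^5 = 32 assignments to the other variables satisfy what remains.
With q5 = false, by the same count on the reduced clause set, 3 assignments work.
(One model: q1=F, q2=T, q3=F, q4=T, q5=F, q6=F.)
Total: 0 + 3 = 3.

3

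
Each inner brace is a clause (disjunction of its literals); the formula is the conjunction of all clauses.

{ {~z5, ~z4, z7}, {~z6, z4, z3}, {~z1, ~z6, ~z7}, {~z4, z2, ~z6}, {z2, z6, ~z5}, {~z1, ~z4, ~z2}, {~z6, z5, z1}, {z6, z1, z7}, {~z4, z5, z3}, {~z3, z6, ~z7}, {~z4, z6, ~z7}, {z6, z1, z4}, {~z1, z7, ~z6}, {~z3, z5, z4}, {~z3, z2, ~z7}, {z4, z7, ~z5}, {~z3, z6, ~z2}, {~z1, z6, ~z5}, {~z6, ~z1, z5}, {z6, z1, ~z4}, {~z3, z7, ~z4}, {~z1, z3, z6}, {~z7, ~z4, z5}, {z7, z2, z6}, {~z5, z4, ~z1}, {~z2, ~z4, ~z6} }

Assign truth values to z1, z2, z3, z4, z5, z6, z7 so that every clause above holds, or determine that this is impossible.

Suppose z5 = 1.
Suppose z4 = 0.
(z7) alone gives z7 = 1.
(~z1) alone gives z1 = 0.
(z6) alone gives z6 = 1.
(z3) alone gives z3 = 1.
(z2) alone gives z2 = 1.
This assignment satisfies each clause.

z1: 0, z2: 1, z3: 1, z4: 0, z5: 1, z6: 1, z7: 1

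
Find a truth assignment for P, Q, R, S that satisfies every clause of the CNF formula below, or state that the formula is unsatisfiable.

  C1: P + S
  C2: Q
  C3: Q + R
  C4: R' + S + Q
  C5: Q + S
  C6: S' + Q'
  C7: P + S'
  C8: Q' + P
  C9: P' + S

(Q) alone gives Q = 1.
(S') alone gives S = 0.
(P) alone gives P = 1.
But (P') is also a unit clause — contradiction.

UNSATISFIABLE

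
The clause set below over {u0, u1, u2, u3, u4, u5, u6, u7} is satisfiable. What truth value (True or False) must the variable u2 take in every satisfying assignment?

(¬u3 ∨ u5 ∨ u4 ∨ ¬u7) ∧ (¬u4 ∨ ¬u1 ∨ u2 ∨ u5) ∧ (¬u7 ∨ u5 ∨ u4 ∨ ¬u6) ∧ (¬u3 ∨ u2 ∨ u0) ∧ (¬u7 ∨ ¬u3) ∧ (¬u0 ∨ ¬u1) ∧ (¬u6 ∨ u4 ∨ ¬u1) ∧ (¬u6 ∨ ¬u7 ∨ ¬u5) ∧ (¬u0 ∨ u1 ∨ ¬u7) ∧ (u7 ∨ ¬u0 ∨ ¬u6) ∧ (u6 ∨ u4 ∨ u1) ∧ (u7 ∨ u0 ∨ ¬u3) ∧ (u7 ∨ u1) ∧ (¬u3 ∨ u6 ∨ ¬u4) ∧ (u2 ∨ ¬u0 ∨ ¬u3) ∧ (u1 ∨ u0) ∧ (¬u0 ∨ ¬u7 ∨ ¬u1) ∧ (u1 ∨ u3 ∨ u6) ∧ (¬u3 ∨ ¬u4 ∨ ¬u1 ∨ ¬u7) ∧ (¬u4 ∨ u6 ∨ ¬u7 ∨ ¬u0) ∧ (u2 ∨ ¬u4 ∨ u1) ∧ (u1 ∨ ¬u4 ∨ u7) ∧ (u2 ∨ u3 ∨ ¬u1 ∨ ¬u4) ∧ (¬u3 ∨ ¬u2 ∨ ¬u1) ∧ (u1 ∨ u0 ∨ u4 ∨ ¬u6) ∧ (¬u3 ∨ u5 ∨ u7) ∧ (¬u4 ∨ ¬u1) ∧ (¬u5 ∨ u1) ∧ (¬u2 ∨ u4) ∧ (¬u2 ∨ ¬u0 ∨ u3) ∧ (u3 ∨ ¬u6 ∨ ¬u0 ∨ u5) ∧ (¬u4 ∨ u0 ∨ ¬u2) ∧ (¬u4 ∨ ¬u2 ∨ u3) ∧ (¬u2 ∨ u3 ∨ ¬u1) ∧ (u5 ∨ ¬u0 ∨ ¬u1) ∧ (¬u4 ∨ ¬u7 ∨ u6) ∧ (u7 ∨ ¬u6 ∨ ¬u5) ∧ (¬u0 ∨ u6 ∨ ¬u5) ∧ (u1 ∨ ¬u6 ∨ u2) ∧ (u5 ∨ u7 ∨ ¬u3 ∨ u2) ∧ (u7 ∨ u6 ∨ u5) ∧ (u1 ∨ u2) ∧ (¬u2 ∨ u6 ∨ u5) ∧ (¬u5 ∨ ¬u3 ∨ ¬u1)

Suppose u2 = True.
Unit clause (u4) forces u4 = True.
Unit clause (¬u1) forces u1 = False.
Unit clause (u7) forces u7 = True.
Unit clause (¬u3) forces u3 = False.
But (u3) is also a unit clause — contradiction.
So every satisfying assignment has u2 = False.

False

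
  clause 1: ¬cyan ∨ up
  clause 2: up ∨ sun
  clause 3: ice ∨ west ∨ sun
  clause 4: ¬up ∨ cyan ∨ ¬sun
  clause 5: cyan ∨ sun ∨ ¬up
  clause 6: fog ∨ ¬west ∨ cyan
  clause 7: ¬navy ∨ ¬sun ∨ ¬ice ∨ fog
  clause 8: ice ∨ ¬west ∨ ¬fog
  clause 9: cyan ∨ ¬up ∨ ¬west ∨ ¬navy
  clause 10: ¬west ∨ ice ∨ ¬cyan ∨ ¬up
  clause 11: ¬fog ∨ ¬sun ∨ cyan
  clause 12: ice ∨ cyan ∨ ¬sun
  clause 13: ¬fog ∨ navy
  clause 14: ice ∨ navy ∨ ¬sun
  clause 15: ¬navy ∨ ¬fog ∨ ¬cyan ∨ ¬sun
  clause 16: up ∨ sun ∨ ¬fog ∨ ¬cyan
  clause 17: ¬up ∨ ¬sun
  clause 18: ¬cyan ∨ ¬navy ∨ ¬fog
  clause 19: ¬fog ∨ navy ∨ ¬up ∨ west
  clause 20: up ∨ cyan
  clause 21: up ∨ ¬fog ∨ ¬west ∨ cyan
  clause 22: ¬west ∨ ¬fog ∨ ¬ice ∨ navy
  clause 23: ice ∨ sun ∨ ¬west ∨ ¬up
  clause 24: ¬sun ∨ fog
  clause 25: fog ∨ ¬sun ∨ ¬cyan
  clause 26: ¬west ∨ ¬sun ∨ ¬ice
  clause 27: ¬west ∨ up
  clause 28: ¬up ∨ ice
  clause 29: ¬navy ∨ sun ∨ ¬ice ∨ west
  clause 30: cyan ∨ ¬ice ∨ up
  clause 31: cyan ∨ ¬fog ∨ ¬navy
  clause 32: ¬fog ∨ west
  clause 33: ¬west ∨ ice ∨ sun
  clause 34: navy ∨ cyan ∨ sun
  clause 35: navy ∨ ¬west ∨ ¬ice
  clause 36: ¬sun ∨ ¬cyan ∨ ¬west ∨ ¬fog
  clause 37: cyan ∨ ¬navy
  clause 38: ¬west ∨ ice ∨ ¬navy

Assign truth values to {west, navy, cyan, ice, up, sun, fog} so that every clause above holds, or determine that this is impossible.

Branch on cyan: set cyan = True.
Unit clause (up) forces up = True.
Unit clause (¬sun) forces sun = False.
Unit clause (ice) forces ice = True.
Branch on fog: set fog = False.
Branch on navy: set navy = True.
Unit clause (west) forces west = True.
This assignment satisfies each clause.

west ↦ True,  navy ↦ True,  cyan ↦ True,  ice ↦ True,  up ↦ True,  sun ↦ False,  fog ↦ False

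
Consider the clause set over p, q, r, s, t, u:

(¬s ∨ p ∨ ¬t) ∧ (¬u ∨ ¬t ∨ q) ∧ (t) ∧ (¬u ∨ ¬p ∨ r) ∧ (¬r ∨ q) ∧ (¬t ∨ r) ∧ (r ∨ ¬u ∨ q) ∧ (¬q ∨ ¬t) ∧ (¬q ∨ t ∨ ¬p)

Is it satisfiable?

Unsatisfiable

The clause (t) is unit, so t = True.
The clause (r) is unit, so r = True.
The clause (q) is unit, so q = True.
But (¬q) is also a unit clause — contradiction.
No assignment satisfies every clause.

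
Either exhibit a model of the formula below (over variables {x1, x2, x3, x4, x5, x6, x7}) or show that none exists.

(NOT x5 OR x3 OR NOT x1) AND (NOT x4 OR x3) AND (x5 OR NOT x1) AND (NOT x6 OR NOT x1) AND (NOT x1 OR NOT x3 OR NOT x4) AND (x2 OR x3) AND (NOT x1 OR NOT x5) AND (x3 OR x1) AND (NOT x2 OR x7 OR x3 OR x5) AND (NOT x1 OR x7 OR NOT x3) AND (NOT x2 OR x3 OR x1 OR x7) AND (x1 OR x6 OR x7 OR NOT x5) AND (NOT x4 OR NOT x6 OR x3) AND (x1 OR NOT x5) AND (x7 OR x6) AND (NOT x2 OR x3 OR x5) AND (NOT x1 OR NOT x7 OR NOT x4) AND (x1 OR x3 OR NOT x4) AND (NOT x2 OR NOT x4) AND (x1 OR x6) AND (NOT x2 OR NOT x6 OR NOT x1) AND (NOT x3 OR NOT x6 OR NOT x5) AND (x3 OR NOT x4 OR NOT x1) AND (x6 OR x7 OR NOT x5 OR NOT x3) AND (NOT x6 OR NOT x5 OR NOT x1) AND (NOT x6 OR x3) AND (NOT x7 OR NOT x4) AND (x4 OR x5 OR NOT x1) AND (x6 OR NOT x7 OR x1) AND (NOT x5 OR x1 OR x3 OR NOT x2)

x1 ↦ false, x2 ↦ false, x3 ↦ true, x4 ↦ true, x5 ↦ false, x6 ↦ true, x7 ↦ false

Case x4 = true:
From the singleton clause (x3), x3 = true.
From the singleton clause (NOT x1), x1 = false.
From the singleton clause (NOT x5), x5 = false.
From the singleton clause (NOT x2), x2 = false.
From the singleton clause (x6), x6 = true.
From the singleton clause (NOT x7), x7 = false.
This assignment satisfies each clause.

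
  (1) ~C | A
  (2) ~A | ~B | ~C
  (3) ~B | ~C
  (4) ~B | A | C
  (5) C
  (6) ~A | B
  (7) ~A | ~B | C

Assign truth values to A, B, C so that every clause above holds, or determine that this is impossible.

UNSATISFIABLE

Unit clause (C) forces C = 1.
Unit clause (A) forces A = 1.
Unit clause (~B) forces B = 0.
But (B) is also a unit clause — contradiction.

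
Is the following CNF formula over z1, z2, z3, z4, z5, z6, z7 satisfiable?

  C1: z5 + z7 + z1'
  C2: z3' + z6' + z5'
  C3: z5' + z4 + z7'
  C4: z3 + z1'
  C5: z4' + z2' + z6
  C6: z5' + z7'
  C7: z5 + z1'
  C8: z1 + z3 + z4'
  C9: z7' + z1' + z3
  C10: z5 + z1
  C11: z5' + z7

Case z3 = 1:
Case z6 = 0:
Case z4 = 0:
Case z5 = 0:
(z1') alone gives z1 = 0.
But (z1) is also a unit clause — contradiction.
So z5 must be the other value — set z5 = 1.
(z7') alone gives z7 = 0.
But (z7) is also a unit clause — contradiction.
Both values of z5 lead to a conflict.
So z4 must be the other value — set z4 = 1.
(z2') alone gives z2 = 0.
Case z5 = 0:
(z1') alone gives z1 = 0.
But (z1) is also a unit clause — contradiction.
So z5 must be the other value — set z5 = 1.
(z7') alone gives z7 = 0.
But (z7) is also a unit clause — contradiction.
Both values of z5 lead to a conflict.
Both values of z4 lead to a conflict.
So z6 must be the other value — set z6 = 1.
(z5') alone gives z5 = 0.
(z1') alone gives z1 = 0.
But (z1) is also a unit clause — contradiction.
Both values of z6 lead to a conflict.
So z3 must be the other value — set z3 = 0.
(z1') alone gives z1 = 0.
(z4') alone gives z4 = 0.
(z5) alone gives z5 = 1.
(z7') alone gives z7 = 0.
But (z7) is also a unit clause — contradiction.
Both values of z3 lead to a conflict.
No assignment satisfies every clause.

No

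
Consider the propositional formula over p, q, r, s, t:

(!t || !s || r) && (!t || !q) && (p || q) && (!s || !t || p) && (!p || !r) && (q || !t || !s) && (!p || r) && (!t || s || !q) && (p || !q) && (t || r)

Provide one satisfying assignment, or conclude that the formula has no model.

Branch on t: set t = false.
Unit clause (r) forces r = true.
Unit clause (!p) forces p = false.
Unit clause (q) forces q = true.
Now (!q) is unsatisfied and unit — conflict.
Undo t and try t = true.
Unit clause (!q) forces q = false.
Unit clause (p) forces p = true.
Unit clause (!r) forces r = false.
Now (r) is unsatisfied and unit — conflict.
Neither t = true nor t = false works.

UNSATISFIABLE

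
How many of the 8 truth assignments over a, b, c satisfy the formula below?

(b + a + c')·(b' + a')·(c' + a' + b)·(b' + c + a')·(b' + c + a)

There are 2^3 = 8 truth assignments over (a, b, c).
Check each against the 5 clauses (columns in the order a, b, c):
  F F F  ✓ satisfies all
  F F T  ✗ fails (b + a + c')
  F T F  ✗ fails (b' + c + a)
  F T T  ✓ satisfies all
  T F F  ✓ satisfies all
  T F T  ✗ fails (c' + a' + b)
  T T F  ✗ fails (b' + a')
  T T T  ✗ fails (b' + a')
3 of the 8 rows are models.

3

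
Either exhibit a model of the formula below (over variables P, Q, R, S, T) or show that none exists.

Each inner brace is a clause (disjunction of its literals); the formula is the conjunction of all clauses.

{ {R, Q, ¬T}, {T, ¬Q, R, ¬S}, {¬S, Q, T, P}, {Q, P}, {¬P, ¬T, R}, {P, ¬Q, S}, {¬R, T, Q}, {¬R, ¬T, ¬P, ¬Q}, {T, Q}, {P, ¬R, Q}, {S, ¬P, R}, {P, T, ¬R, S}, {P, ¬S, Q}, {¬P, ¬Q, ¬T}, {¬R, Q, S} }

P=False; Q=True; R=False; S=True; T=True

Suppose Q = True.
Suppose P = False.
Unit clause (S) forces S = True.
Suppose T = True.
Every clause is now satisfied; R is unconstrained.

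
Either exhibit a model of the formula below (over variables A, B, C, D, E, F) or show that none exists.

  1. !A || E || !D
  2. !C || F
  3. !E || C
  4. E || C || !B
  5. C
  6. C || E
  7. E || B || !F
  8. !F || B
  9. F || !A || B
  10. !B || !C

The clause (C) is unit, so C = true.
The clause (F) is unit, so F = true.
The clause (B) is unit, so B = true.
But (!B) is also a unit clause — contradiction.

UNSATISFIABLE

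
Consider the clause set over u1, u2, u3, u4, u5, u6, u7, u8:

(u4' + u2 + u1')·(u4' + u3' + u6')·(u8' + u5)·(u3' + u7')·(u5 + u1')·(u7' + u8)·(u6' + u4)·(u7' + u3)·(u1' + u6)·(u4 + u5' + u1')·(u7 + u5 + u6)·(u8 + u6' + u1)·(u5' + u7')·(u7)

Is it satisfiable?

(u7) alone gives u7 = 1.
(u3') alone gives u3 = 0.
Now (u3) is unsatisfied and unit — conflict.
No assignment satisfies every clause.

No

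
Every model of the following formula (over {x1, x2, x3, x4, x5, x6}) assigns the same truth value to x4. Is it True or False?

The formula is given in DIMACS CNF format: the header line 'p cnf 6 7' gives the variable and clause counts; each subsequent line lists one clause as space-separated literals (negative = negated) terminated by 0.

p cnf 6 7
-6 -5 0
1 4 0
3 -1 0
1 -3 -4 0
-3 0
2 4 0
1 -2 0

True

Suppose x4 = False.
(x1) alone gives x1 = True.
(x3) alone gives x3 = True.
That conflicts with the unit clause (¬x3).
So every satisfying assignment has x4 = True.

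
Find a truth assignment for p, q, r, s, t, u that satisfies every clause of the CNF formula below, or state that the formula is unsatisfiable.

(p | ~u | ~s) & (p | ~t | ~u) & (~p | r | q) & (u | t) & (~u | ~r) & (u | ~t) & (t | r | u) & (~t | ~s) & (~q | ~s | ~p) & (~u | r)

Try u = 1.
Unit clause (~r) forces r = 0.
But (r) is also a unit clause — contradiction.
Backtrack on u: now try u = 0.
Unit clause (t) forces t = 1.
But (~t) is also a unit clause — contradiction.
Both values of u lead to a conflict.

UNSATISFIABLE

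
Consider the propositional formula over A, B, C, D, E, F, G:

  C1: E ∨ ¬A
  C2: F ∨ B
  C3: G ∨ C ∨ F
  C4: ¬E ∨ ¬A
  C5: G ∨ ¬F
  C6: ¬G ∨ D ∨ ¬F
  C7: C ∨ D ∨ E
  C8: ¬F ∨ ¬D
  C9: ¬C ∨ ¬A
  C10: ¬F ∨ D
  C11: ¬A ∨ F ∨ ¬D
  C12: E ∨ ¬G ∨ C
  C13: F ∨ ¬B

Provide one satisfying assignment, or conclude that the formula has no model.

Try E = True.
Unit clause (¬A) forces A = False.
Try F = True.
Unit clause (G) forces G = True.
Unit clause (D) forces D = True.
That conflicts with the unit clause (¬D).
Backtrack on F: now try F = False.
Unit clause (B) forces B = True.
That conflicts with the unit clause (¬B).
Neither F = True nor F = False works.
Backtrack on E: now try E = False.
Unit clause (¬A) forces A = False.
Try F = True.
Unit clause (G) forces G = True.
Unit clause (D) forces D = True.
That conflicts with the unit clause (¬D).
Backtrack on F: now try F = False.
Unit clause (B) forces B = True.
That conflicts with the unit clause (¬B).
Neither F = True nor F = False works.
Neither E = True nor E = False works.

UNSATISFIABLE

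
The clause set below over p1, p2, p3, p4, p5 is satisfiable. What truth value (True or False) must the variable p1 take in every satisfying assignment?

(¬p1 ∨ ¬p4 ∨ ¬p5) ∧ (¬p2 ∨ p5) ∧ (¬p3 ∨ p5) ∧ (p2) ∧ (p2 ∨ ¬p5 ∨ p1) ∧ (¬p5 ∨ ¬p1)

False

Suppose p1 = True.
(p2) alone gives p2 = True.
(p5) alone gives p5 = True.
Now (¬p5) is unsatisfied and unit — conflict.
So every satisfying assignment has p1 = False.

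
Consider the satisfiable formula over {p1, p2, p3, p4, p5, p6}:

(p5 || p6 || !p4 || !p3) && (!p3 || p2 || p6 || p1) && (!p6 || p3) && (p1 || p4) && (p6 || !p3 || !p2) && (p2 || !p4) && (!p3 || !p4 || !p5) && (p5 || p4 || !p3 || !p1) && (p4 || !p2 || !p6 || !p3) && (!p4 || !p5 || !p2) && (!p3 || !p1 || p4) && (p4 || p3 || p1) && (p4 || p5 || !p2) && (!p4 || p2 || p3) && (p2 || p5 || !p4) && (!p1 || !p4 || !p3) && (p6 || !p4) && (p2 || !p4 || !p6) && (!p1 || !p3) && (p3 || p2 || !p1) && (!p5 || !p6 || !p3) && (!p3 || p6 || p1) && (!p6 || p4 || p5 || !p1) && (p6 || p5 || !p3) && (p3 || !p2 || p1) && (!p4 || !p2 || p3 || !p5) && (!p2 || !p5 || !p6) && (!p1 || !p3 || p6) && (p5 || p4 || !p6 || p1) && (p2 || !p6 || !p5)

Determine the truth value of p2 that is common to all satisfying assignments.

True

Suppose p2 = false.
Unit clause (!p4) forces p4 = false.
Unit clause (p1) forces p1 = true.
Unit clause (!p3) forces p3 = false.
Now (p3) is unsatisfied and unit — conflict.
So every satisfying assignment has p2 = True.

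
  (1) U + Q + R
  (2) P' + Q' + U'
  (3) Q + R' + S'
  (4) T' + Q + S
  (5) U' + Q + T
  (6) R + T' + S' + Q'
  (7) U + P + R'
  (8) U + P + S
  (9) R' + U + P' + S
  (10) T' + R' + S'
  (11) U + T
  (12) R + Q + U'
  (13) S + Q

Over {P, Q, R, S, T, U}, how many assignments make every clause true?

There are 2^6 = 64 truth assignments over (P, Q, R, S, T, U).
Split on S. With S = 1, the clauses containing S are satisfied and S' drops from the rest; 2 of the 2^5 = 32 assignments to the other variables satisfy what remains.
With S = 0, by the same count on the reduced clause set, 5 assignments work.
(One model: P=F, Q=T, R=F, S=F, T=F, U=T.)
Total: 2 + 5 = 7.

7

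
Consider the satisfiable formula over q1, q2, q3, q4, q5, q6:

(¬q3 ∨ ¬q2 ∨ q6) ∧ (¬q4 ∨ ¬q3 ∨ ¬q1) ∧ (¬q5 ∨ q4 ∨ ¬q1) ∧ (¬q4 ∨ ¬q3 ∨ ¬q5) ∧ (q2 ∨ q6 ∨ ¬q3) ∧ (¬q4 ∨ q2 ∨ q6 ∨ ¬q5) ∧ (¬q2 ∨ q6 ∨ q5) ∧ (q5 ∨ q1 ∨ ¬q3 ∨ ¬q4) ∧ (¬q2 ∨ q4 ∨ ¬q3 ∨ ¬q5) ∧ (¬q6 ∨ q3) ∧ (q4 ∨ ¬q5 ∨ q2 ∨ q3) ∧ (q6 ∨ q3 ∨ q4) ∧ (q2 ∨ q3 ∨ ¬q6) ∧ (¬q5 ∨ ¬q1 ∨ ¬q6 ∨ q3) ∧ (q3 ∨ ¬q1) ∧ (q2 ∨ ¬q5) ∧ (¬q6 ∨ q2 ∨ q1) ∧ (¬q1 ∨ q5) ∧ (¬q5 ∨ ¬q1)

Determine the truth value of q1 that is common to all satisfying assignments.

False

Suppose q1 = True.
From the singleton clause (q3), q3 = True.
From the singleton clause (¬q4), q4 = False.
From the singleton clause (¬q5), q5 = False.
But (q5) is also a unit clause — contradiction.
So every satisfying assignment has q1 = False.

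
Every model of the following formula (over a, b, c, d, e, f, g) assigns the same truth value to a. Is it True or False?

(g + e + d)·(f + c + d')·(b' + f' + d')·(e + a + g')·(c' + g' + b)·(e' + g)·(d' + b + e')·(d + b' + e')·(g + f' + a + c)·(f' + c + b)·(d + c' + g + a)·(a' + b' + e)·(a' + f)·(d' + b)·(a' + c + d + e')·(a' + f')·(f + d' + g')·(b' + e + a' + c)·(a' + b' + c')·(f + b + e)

False

Suppose a = 1.
The clause (f) is unit, so f = 1.
But (f') is also a unit clause — contradiction.
So every satisfying assignment has a = False.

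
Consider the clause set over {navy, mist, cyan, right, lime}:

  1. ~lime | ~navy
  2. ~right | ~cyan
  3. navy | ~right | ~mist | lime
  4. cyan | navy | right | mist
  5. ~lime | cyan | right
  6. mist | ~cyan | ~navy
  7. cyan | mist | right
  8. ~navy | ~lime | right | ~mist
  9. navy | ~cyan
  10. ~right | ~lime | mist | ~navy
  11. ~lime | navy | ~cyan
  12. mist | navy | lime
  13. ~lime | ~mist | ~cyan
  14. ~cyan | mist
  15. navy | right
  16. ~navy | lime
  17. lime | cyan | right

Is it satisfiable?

Suppose lime = 1.
From the singleton clause (~navy), navy = 0.
From the singleton clause (~cyan), cyan = 0.
From the singleton clause (right), right = 1.
No clause remains; mist is free.
A satisfying assignment: navy ↦ 0; mist ↦ 1; cyan ↦ 0; right ↦ 1; lime ↦ 1.

Yes, satisfiable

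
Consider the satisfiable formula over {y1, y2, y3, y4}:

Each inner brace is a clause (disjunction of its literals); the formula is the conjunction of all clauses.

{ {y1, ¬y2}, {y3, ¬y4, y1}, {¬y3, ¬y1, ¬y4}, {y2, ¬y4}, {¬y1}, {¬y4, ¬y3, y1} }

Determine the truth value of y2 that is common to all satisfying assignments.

False

Suppose y2 = True.
(y1) alone gives y1 = True.
But (¬y1) is also a unit clause — contradiction.
So every satisfying assignment has y2 = False.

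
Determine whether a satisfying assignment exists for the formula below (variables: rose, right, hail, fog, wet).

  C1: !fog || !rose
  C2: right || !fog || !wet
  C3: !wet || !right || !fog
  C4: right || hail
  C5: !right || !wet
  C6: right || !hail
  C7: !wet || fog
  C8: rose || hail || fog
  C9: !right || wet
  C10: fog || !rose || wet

No

Suppose fog = false.
Unit clause (!wet) forces wet = false.
Unit clause (!right) forces right = false.
Unit clause (hail) forces hail = true.
Now (!hail) is unsatisfied and unit — conflict.
That branch fails; take fog = true instead.
Unit clause (!rose) forces rose = false.
Suppose right = true.
Unit clause (!wet) forces wet = false.
Now (wet) is unsatisfied and unit — conflict.
That branch fails; take right = false instead.
Unit clause (!wet) forces wet = false.
Unit clause (hail) forces hail = true.
Now (!hail) is unsatisfied and unit — conflict.
Both values of right lead to a conflict.
Both values of fog lead to a conflict.
No assignment satisfies every clause.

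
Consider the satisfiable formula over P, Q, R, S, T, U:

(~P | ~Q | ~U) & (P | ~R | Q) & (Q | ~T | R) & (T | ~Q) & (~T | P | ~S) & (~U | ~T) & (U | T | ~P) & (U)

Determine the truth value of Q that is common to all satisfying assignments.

False

Suppose Q = 1.
From the singleton clause (T), T = 1.
From the singleton clause (~U), U = 0.
But (U) is also a unit clause — contradiction.
So every satisfying assignment has Q = False.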